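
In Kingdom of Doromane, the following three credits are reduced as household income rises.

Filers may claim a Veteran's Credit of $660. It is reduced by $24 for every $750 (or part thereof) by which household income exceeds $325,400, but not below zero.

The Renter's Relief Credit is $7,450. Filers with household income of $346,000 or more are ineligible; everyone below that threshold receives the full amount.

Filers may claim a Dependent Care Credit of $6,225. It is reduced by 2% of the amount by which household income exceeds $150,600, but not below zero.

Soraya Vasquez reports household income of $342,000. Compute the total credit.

$9,955

Veteran's Credit: income exceeds $325,400 by $16,600, which is 23 full-or-partial $750 increments; reduction = 23 × $24 = $552, leaving $108.
Renter's Relief Credit: $342,000 is below the $346,000 cutoff, so the full $7,450 applies.
Dependent Care Credit: 2% of the $191,400 excess over $150,600 is $3,828; credit = $6,225 − $3,828 = $2,397.
Total: $108 + $7,450 + $2,397 = $9,955.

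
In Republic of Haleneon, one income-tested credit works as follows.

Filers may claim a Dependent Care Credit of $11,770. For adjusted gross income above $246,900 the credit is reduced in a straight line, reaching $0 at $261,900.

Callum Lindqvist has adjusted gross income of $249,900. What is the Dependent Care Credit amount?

$9,416

Dependent Care Credit: $249,900 is $3,000 into a $15,000 phase-out range, leaving 12,000/15,000 of the credit: $11,770 × 12,000/15,000 = $9,416.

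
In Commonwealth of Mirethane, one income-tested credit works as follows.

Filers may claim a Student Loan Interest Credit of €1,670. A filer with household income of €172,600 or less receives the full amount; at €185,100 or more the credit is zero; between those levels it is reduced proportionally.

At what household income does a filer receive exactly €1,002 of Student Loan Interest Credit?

€1,002 is 1,002/1,670 of the full €1,670, so 668/1,670 of the €12,500 range has been used: income = €172,600 + €12,500 × 668/1,670 = €177,600.

€177,600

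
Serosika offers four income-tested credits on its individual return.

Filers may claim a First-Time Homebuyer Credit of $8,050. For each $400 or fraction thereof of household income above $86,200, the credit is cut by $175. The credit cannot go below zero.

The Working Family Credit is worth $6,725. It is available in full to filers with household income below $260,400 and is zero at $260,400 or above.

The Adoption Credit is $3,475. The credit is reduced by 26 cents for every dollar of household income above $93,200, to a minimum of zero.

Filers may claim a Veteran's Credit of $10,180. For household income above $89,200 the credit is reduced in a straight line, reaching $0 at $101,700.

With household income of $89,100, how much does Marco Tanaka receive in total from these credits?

First-Time Homebuyer Credit: income exceeds $86,200 by $2,900, which is 8 full-or-partial $400 increments; reduction = 8 × $175 = $1,400, leaving $6,650.
Working Family Credit: $89,100 is below the $260,400 cutoff, so the full $6,725 applies.
Adoption Credit: $89,100 is at or below the $93,200 threshold, so the full $3,475 applies.
Veteran's Credit: $89,100 is at or below the $89,200 threshold, so the full $10,180 applies.
Total: $6,650 + $6,725 + $3,475 + $10,180 = $27,030.

$27,030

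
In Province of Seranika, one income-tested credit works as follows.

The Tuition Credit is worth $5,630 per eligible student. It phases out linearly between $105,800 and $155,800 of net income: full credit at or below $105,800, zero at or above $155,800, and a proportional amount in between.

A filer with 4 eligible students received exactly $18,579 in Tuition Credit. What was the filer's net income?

$114,550

Full credit = 4 × $5,630 = $22,520.
$18,579 is 18,579/22,520 of the full $22,520, so 3,941/22,520 of the $50,000 range has been used: income = $105,800 + $50,000 × 3,941/22,520 = $114,550.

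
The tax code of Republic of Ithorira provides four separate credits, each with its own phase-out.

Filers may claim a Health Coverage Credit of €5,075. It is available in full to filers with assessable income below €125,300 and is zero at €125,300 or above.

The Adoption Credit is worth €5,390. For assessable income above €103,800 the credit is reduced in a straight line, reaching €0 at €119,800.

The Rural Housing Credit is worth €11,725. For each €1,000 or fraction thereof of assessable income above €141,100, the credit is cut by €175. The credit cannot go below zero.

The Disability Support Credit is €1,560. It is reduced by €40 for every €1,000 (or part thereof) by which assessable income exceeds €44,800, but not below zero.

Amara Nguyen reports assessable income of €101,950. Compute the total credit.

Health Coverage Credit: €101,950 is below the €125,300 cutoff, so the full €5,075 applies.
Adoption Credit: €101,950 is at or below the €103,800 threshold, so the full €5,390 applies.
Rural Housing Credit: €101,950 is at or below the €141,100 threshold, so the full €11,725 applies.
Disability Support Credit: income exceeds €44,800 by €57,150 → 58 increments × €40 = €2,320 ≥ base, so the credit is €0.
Total: €5,075 + €5,390 + €11,725 + €0 = €22,190.

€22,190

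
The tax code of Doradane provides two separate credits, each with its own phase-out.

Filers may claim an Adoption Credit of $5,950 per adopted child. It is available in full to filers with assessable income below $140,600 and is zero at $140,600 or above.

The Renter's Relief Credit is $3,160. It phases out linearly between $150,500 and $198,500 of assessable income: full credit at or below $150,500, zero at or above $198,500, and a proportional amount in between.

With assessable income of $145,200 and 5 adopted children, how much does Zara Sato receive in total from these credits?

$3,160

Adoption Credit: base = 5 × $5,950 = $29,750. $145,200 meets or exceeds the $140,600 cutoff, so the credit is $0.
Renter's Relief Credit: $145,200 is at or below the $150,500 threshold, so the full $3,160 applies.
Total: $0 + $3,160 = $3,160.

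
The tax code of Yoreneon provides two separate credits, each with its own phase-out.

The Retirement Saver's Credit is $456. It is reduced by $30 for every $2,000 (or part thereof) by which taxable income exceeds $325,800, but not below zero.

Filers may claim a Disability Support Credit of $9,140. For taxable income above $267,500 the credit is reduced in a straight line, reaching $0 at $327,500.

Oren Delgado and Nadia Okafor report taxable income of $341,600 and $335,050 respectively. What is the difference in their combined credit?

Oren ($341,600): Retirement Saver's Credit: income exceeds $325,800 by $15,800, which is 8 full-or-partial $2,000 increments; reduction = 8 × $30 = $240, leaving $216. Disability Support Credit: $341,600 is at or above $327,500, so the credit is $0. total $216 + $0 = $216
Nadia ($335,050): Retirement Saver's Credit: income exceeds $325,800 by $9,250, which is 5 full-or-partial $2,000 increments; reduction = 5 × $30 = $150, leaving $306. Disability Support Credit: $335,050 is at or above $327,500, so the credit is $0. total $306 + $0 = $306
Difference: |$216 − $306| = $90.

$90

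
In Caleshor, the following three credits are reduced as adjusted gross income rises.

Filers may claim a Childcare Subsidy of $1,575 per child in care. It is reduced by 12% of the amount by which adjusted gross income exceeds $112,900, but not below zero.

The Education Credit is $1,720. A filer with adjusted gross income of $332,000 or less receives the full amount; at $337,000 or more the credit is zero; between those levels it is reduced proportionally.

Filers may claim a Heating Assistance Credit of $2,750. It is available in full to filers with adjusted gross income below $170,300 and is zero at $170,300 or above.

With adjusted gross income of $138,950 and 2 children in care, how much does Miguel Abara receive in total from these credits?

Childcare Subsidy: base = 2 × $1,575 = $3,150. 12% of the $26,050 excess over $112,900 is $3,126; credit = $3,150 − $3,126 = $24.
Education Credit: $138,950 is at or below the $332,000 threshold, so the full $1,720 applies.
Heating Assistance Credit: $138,950 is below the $170,300 cutoff, so the full $2,750 applies.
Total: $24 + $1,720 + $2,750 = $4,494.

$4,494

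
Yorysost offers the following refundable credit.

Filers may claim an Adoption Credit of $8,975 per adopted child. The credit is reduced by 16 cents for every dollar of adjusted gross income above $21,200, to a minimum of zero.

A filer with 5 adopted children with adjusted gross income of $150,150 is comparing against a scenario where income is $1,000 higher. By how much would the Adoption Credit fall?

$160

At $150,150 — base = 5 × $8,975 = $44,875. 16% of the $128,950 excess over $21,200 is $20,632; credit = $44,875 − $20,632 = $24,243.
At $151,150 — base = 5 × $8,975 = $44,875. 16% of the $129,950 excess over $21,200 is $20,792; credit = $44,875 − $20,792 = $24,083.
Lost: $24,243 − $24,083 = $160.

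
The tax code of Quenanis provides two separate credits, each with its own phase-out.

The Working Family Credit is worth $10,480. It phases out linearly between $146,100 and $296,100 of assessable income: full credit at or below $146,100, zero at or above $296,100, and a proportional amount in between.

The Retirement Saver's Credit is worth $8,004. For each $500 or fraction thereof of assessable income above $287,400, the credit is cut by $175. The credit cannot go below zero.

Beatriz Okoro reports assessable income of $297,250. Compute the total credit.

$4,504

Working Family Credit: $297,250 is at or above $296,100, so the credit is $0.
Retirement Saver's Credit: income exceeds $287,400 by $9,850, which is 20 full-or-partial $500 increments; reduction = 20 × $175 = $3,500, leaving $4,504.
Total: $0 + $4,504 = $4,504.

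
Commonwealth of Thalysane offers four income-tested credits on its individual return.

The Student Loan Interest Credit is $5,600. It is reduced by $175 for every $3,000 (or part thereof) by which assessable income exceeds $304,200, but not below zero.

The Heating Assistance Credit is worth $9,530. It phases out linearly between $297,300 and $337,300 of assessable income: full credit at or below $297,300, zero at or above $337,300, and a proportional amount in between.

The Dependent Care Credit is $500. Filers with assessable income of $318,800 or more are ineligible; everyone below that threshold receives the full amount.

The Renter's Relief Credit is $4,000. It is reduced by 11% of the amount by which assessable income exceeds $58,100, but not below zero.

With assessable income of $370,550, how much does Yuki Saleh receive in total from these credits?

Student Loan Interest Credit: income exceeds $304,200 by $66,350, which is 23 full-or-partial $3,000 increments; reduction = 23 × $175 = $4,025, leaving $1,575.
Heating Assistance Credit: $370,550 is at or above $337,300, so the credit is $0.
Dependent Care Credit: $370,550 meets or exceeds the $318,800 cutoff, so the credit is $0.
Renter's Relief Credit: 11% of the $312,450 excess over $58,100 is $34,369.50 ≥ base, so the credit is $0.
Total: $1,575 + $0 + $0 + $0 = $1,575.

$1,575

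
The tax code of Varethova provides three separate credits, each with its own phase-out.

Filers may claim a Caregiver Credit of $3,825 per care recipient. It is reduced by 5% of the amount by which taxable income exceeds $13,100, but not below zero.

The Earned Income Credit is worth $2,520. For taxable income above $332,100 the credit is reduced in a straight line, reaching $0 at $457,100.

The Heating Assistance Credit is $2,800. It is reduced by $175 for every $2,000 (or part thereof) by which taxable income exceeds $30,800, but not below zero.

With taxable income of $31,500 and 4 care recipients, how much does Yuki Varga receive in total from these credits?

$19,525

Caregiver Credit: base = 4 × $3,825 = $15,300. 5% of the $18,400 excess over $13,100 is $920; credit = $15,300 − $920 = $14,380.
Earned Income Credit: $31,500 is at or below the $332,100 threshold, so the full $2,520 applies.
Heating Assistance Credit: income exceeds $30,800 by $700, which is 1 full-or-partial $2,000 increment; reduction = 1 × $175 = $175, leaving $2,625.
Total: $14,380 + $2,520 + $2,625 = $19,525.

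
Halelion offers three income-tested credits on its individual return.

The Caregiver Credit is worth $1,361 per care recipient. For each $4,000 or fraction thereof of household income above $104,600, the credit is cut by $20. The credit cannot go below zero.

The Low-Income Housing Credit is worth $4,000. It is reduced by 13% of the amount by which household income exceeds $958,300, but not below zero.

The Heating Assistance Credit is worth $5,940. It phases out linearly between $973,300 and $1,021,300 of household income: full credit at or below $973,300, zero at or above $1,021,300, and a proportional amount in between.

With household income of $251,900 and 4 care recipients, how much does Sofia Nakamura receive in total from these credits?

Caregiver Credit: base = 4 × $1,361 = $5,444. income exceeds $104,600 by $147,300, which is 37 full-or-partial $4,000 increments; reduction = 37 × $20 = $740, leaving $4,704.
Low-Income Housing Credit: $251,900 is at or below the $958,300 threshold, so the full $4,000 applies.
Heating Assistance Credit: $251,900 is at or below the $973,300 threshold, so the full $5,940 applies.
Total: $4,704 + $4,000 + $5,940 = $14,644.

$14,644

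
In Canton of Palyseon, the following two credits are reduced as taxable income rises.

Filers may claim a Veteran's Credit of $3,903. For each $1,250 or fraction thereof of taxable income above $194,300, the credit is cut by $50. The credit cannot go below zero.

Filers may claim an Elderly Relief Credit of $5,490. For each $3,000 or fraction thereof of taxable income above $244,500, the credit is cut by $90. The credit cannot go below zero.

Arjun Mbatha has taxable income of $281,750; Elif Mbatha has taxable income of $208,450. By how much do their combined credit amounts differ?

$4,070

Arjun ($281,750): Veteran's Credit: income exceeds $194,300 by $87,450, which is 70 full-or-partial $1,250 increments; reduction = 70 × $50 = $3,500, leaving $403. Elderly Relief Credit: income exceeds $244,500 by $37,250, which is 13 full-or-partial $3,000 increments; reduction = 13 × $90 = $1,170, leaving $4,320. total $403 + $4,320 = $4,723
Elif ($208,450): Veteran's Credit: income exceeds $194,300 by $14,150, which is 12 full-or-partial $1,250 increments; reduction = 12 × $50 = $600, leaving $3,303. Elderly Relief Credit: $208,450 is at or below the $244,500 threshold, so the full $5,490 applies. total $3,303 + $5,490 = $8,793
Difference: |$4,723 − $8,793| = $4,070.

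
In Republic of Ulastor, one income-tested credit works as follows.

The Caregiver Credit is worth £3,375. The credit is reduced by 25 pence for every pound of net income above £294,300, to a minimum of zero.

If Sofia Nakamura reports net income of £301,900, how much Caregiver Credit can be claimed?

Caregiver Credit: 25% of the £7,600 excess over £294,300 is £1,900; credit = £3,375 − £1,900 = £1,475.

£1,475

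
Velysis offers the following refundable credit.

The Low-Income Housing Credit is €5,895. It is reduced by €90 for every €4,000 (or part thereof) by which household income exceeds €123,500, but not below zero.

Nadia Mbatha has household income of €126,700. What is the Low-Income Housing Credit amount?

Low-Income Housing Credit: income exceeds €123,500 by €3,200, which is 1 full-or-partial €4,000 increment; reduction = 1 × €90 = €90, leaving €5,805.

€5,805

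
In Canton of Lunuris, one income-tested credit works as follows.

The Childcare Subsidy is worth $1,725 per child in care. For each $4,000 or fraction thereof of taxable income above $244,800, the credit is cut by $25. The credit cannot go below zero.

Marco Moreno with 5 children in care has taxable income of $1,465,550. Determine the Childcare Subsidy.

$975

Childcare Subsidy: base = 5 × $1,725 = $8,625. income exceeds $244,800 by $1,220,750, which is 306 full-or-partial $4,000 increments; reduction = 306 × $25 = $7,650, leaving $975.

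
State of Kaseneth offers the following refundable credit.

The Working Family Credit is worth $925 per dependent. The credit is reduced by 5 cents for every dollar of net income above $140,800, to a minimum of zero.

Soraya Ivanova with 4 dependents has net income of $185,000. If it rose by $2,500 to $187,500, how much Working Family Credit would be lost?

At $185,000 — base = 4 × $925 = $3,700. 5% of the $44,200 excess over $140,800 is $2,210; credit = $3,700 − $2,210 = $1,490.
At $187,500 — base = 4 × $925 = $3,700. 5% of the $46,700 excess over $140,800 is $2,335; credit = $3,700 − $2,335 = $1,365.
Lost: $1,490 − $1,365 = $125.

$125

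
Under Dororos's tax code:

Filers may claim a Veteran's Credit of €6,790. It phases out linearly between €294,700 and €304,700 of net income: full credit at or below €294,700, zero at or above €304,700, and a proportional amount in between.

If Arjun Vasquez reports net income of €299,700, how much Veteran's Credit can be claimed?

Veteran's Credit: €299,700 is €5,000 into a €10,000 phase-out range, leaving 5,000/10,000 of the credit: €6,790 × 5,000/10,000 = €3,395.

€3,395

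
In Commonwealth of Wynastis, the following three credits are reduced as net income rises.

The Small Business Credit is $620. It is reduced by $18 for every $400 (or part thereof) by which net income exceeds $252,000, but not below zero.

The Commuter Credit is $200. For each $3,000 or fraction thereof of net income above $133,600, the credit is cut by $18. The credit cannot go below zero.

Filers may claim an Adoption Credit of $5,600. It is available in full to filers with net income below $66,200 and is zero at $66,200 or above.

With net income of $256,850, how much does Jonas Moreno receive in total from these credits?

$386

Small Business Credit: income exceeds $252,000 by $4,850, which is 13 full-or-partial $400 increments; reduction = 13 × $18 = $234, leaving $386.
Commuter Credit: income exceeds $133,600 by $123,250 → 42 increments × $18 = $756 ≥ base, so the credit is $0.
Adoption Credit: $256,850 meets or exceeds the $66,200 cutoff, so the credit is $0.
Total: $386 + $0 + $0 = $386.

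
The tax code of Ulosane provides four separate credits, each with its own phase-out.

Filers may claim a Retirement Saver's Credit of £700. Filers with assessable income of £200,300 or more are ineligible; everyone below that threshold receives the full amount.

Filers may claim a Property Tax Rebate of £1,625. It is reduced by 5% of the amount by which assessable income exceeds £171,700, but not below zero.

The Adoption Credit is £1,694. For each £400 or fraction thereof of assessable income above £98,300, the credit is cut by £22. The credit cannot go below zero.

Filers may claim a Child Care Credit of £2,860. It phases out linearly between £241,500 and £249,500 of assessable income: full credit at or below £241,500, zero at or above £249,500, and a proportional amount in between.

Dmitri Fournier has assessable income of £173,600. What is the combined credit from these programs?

Retirement Saver's Credit: £173,600 is below the £200,300 cutoff, so the full £700 applies.
Property Tax Rebate: 5% of the £1,900 excess over £171,700 is £95; credit = £1,625 − £95 = £1,530.
Adoption Credit: income exceeds £98,300 by £75,300 → 189 increments × £22 = £4,158 ≥ base, so the credit is £0.
Child Care Credit: £173,600 is at or below the £241,500 threshold, so the full £2,860 applies.
Total: £700 + £1,530 + £0 + £2,860 = £5,090.

£5,090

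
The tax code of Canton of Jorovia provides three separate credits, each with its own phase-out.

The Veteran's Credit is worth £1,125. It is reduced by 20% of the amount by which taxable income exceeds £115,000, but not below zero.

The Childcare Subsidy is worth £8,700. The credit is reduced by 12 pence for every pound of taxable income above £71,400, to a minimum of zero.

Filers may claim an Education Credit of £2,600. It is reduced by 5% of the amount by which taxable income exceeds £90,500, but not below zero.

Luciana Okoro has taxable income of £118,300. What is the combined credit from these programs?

£4,747

Veteran's Credit: 20% of the £3,300 excess over £115,000 is £660; credit = £1,125 − £660 = £465.
Childcare Subsidy: 12% of the £46,900 excess over £71,400 is £5,628; credit = £8,700 − £5,628 = £3,072.
Education Credit: 5% of the £27,800 excess over £90,500 is £1,390; credit = £2,600 − £1,390 = £1,210.
Total: £465 + £3,072 + £1,210 = £4,747.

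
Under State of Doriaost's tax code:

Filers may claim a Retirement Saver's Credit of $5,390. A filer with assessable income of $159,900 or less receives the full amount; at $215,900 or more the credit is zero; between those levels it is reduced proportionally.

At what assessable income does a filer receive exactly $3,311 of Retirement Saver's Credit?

$181,500

$3,311 is 3,311/5,390 of the full $5,390, so 2,079/5,390 of the $56,000 range has been used: income = $159,900 + $56,000 × 2,079/5,390 = $181,500.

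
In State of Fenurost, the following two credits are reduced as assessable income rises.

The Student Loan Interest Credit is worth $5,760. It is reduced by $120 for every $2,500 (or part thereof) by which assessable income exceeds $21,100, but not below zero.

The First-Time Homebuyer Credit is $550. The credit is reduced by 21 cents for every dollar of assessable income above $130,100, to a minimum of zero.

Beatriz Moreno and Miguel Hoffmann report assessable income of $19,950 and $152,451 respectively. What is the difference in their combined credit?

$6,310

Beatriz ($19,950): Student Loan Interest Credit: $19,950 is at or below the $21,100 threshold, so the full $5,760 applies. First-Time Homebuyer Credit: $19,950 is at or below the $130,100 threshold, so the full $550 applies. total $5,760 + $550 = $6,310
Miguel ($152,451): Student Loan Interest Credit: income exceeds $21,100 by $131,351 → 53 increments × $120 = $6,360 ≥ base, so the credit is $0. First-Time Homebuyer Credit: 21% of the $22,351 excess over $130,100 is $4,693.71 ≥ base, so the credit is $0. total $0 + $0 = $0
Difference: |$6,310 − $0| = $6,310.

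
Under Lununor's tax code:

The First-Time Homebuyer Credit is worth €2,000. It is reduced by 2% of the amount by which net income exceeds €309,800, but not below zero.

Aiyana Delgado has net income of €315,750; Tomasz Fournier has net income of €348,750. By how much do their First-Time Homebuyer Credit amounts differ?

€660

Aiyana (€315,750): First-Time Homebuyer Credit: 2% of the €5,950 excess over €309,800 is €119; credit = €2,000 − €119 = €1,881.
Tomasz (€348,750): First-Time Homebuyer Credit: 2% of the €38,950 excess over €309,800 is €779; credit = €2,000 − €779 = €1,221.
Difference: |€1,881 − €1,221| = €660.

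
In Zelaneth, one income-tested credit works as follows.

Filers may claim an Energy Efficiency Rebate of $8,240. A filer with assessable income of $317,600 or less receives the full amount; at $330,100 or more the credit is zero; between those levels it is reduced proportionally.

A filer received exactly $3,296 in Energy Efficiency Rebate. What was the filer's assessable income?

$325,100

$3,296 is 3,296/8,240 of the full $8,240, so 4,944/8,240 of the $12,500 range has been used: income = $317,600 + $12,500 × 4,944/8,240 = $325,100.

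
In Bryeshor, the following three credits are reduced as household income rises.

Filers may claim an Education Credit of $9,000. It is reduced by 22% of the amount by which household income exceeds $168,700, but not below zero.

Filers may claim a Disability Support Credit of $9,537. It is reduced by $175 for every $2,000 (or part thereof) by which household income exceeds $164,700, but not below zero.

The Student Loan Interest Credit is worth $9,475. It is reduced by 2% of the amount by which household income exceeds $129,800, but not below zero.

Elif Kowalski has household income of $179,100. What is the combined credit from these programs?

Education Credit: 22% of the $10,400 excess over $168,700 is $2,288; credit = $9,000 − $2,288 = $6,712.
Disability Support Credit: income exceeds $164,700 by $14,400, which is 8 full-or-partial $2,000 increments; reduction = 8 × $175 = $1,400, leaving $8,137.
Student Loan Interest Credit: 2% of the $49,300 excess over $129,800 is $986; credit = $9,475 − $986 = $8,489.
Total: $6,712 + $8,137 + $8,489 = $23,338.

$23,338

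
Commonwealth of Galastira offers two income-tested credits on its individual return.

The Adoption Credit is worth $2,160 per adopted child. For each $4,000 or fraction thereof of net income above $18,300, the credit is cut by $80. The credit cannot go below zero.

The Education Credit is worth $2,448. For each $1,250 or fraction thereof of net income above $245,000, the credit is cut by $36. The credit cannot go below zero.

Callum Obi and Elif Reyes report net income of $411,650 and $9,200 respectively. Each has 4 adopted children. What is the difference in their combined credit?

Callum ($411,650): Adoption Credit: base = 4 × $2,160 = $8,640. income exceeds $18,300 by $393,350, which is 99 full-or-partial $4,000 increments; reduction = 99 × $80 = $7,920, leaving $720. Education Credit: income exceeds $245,000 by $166,650 → 134 increments × $36 = $4,824 ≥ base, so the credit is $0. total $720 + $0 = $720
Elif ($9,200): Adoption Credit: base = 4 × $2,160 = $8,640. $9,200 is at or below the $18,300 threshold, so the full $8,640 applies. Education Credit: $9,200 is at or below the $245,000 threshold, so the full $2,448 applies. total $8,640 + $2,448 = $11,088
Difference: |$720 − $11,088| = $10,368.

$10,368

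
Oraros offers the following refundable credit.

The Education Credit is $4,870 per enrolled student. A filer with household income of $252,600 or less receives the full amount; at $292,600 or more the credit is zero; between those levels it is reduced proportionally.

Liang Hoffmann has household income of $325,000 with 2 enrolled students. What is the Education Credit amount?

$0

Education Credit: base = 2 × $4,870 = $9,740. $325,000 is at or above $292,600, so the credit is $0.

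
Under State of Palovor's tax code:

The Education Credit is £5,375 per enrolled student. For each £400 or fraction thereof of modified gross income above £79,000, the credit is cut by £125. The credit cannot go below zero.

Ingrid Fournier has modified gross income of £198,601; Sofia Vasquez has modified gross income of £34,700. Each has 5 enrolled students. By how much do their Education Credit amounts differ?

£26,875

Ingrid (£198,601): Education Credit: base = 5 × £5,375 = £26,875. income exceeds £79,000 by £119,601 → 300 increments × £125 = £37,500 ≥ base, so the credit is £0.
Sofia (£34,700): Education Credit: base = 5 × £5,375 = £26,875. £34,700 is at or below the £79,000 threshold, so the full £26,875 applies.
Difference: |£0 − £26,875| = £26,875.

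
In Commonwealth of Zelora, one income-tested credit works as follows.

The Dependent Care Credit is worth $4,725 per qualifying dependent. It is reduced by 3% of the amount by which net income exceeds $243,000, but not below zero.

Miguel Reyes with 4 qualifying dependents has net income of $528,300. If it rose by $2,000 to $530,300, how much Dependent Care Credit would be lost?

$60

At $528,300 — base = 4 × $4,725 = $18,900. 3% of the $285,300 excess over $243,000 is $8,559; credit = $18,900 − $8,559 = $10,341.
At $530,300 — base = 4 × $4,725 = $18,900. 3% of the $287,300 excess over $243,000 is $8,619; credit = $18,900 − $8,619 = $10,281.
Lost: $10,341 − $10,281 = $60.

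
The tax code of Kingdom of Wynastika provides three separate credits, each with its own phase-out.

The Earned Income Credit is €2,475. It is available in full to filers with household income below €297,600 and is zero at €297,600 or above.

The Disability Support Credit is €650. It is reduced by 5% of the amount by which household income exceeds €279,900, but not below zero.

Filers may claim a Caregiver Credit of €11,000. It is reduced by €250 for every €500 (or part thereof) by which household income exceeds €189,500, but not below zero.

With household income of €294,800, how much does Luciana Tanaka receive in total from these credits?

Earned Income Credit: €294,800 is below the €297,600 cutoff, so the full €2,475 applies.
Disability Support Credit: 5% of the €14,900 excess over €279,900 is €745 ≥ base, so the credit is €0.
Caregiver Credit: income exceeds €189,500 by €105,300 → 211 increments × €250 = €52,750 ≥ base, so the credit is €0.
Total: €2,475 + €0 + €0 = €2,475.

€2,475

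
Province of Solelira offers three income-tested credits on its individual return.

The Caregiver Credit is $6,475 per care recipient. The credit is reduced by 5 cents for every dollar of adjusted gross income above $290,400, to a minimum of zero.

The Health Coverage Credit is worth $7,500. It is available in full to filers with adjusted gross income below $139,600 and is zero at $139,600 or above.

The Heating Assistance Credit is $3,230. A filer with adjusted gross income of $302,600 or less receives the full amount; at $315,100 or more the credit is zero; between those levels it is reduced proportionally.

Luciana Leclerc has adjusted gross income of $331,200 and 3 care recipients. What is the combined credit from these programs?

$17,385

Caregiver Credit: base = 3 × $6,475 = $19,425. 5% of the $40,800 excess over $290,400 is $2,040; credit = $19,425 − $2,040 = $17,385.
Health Coverage Credit: $331,200 meets or exceeds the $139,600 cutoff, so the credit is $0.
Heating Assistance Credit: $331,200 is at or above $315,100, so the credit is $0.
Total: $17,385 + $0 + $0 = $17,385.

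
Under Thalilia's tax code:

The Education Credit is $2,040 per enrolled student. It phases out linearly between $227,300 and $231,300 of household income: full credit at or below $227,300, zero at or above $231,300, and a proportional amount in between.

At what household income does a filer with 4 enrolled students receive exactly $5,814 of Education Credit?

$228,450

Full credit = 4 × $2,040 = $8,160.
$5,814 is 5,814/8,160 of the full $8,160, so 2,346/8,160 of the $4,000 range has been used: income = $227,300 + $4,000 × 2,346/8,160 = $228,450.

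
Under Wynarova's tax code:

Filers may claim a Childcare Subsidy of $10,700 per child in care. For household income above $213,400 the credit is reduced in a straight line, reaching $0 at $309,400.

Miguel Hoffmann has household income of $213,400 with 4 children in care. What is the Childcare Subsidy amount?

Childcare Subsidy: base = 4 × $10,700 = $42,800. $213,400 is at or below the $213,400 threshold, so the full $42,800 applies.

$42,800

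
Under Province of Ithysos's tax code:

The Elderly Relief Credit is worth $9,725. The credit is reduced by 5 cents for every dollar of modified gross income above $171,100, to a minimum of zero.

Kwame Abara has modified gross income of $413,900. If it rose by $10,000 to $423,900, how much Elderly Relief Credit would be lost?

At $413,900 — 5% of the $242,800 excess over $171,100 is $12,140 ≥ base, so the credit is $0.
At $423,900 — 5% of the $252,800 excess over $171,100 is $12,640 ≥ base, so the credit is $0.
Lost: $0 − $0 = $0.

$0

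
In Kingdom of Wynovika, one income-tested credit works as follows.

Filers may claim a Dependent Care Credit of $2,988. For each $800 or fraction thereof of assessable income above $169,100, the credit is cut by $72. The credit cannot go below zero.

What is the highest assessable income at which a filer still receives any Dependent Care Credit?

After 41 increments the reduction is 41 × $72 = $2,952, leaving $36; one more increment wipes it out. Increment 41 ends at excess 41 × $800 = $32,800, so the highest qualifying income is $169,100 + $32,800 = $201,900.

$201,900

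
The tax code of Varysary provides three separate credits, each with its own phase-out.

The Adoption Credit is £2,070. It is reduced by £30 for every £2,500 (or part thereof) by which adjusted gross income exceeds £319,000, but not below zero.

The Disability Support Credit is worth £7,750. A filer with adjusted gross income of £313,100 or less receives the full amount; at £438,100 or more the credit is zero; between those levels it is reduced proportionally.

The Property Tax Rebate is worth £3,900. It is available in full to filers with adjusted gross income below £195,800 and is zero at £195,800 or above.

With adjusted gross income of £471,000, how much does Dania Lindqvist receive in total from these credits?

Adoption Credit: income exceeds £319,000 by £152,000, which is 61 full-or-partial £2,500 increments; reduction = 61 × £30 = £1,830, leaving £240.
Disability Support Credit: £471,000 is at or above £438,100, so the credit is £0.
Property Tax Rebate: £471,000 meets or exceeds the £195,800 cutoff, so the credit is £0.
Total: £240 + £0 + £0 = £240.

£240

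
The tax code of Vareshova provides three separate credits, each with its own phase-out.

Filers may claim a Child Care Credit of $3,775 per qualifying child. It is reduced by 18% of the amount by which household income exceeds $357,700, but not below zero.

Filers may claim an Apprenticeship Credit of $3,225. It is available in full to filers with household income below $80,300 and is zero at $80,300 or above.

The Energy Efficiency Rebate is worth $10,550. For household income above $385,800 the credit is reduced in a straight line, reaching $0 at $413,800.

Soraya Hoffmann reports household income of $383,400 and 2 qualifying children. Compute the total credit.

$13,474

Child Care Credit: base = 2 × $3,775 = $7,550. 18% of the $25,700 excess over $357,700 is $4,626; credit = $7,550 − $4,626 = $2,924.
Apprenticeship Credit: $383,400 meets or exceeds the $80,300 cutoff, so the credit is $0.
Energy Efficiency Rebate: $383,400 is at or below the $385,800 threshold, so the full $10,550 applies.
Total: $2,924 + $0 + $10,550 = $13,474.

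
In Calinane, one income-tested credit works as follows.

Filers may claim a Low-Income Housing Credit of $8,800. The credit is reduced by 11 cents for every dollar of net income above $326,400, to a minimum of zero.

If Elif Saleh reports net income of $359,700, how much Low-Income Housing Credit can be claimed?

$5,137

Low-Income Housing Credit: 11% of the $33,300 excess over $326,400 is $3,663; credit = $8,800 − $3,663 = $5,137.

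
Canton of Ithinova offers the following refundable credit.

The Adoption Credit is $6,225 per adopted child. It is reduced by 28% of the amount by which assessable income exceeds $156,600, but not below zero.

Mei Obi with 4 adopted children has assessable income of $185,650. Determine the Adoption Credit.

$16,766

Adoption Credit: base = 4 × $6,225 = $24,900. 28% of the $29,050 excess over $156,600 is $8,134; credit = $24,900 − $8,134 = $16,766.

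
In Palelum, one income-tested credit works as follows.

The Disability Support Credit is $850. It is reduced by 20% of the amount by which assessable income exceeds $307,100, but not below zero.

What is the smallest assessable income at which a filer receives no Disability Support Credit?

The credit falls by 20% of each dollar above $307,100, so it reaches zero when the excess is $850 / 20% = $4,250: income = $307,100 + $4,250 = $311,350.

$311,350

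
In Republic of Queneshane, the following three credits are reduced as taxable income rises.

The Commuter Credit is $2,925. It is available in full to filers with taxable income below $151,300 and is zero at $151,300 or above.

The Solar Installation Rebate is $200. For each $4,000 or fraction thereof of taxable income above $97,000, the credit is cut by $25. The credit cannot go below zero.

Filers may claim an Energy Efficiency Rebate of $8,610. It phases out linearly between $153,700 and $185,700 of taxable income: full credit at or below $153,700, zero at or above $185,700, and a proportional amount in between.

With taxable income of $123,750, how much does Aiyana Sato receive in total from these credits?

$11,560

Commuter Credit: $123,750 is below the $151,300 cutoff, so the full $2,925 applies.
Solar Installation Rebate: income exceeds $97,000 by $26,750, which is 7 full-or-partial $4,000 increments; reduction = 7 × $25 = $175, leaving $25.
Energy Efficiency Rebate: $123,750 is at or below the $153,700 threshold, so the full $8,610 applies.
Total: $2,925 + $25 + $8,610 = $11,560.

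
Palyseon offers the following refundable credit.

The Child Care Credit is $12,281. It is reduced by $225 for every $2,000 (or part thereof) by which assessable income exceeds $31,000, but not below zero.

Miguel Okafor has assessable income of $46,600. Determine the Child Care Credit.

$10,481

Child Care Credit: income exceeds $31,000 by $15,600, which is 8 full-or-partial $2,000 increments; reduction = 8 × $225 = $1,800, leaving $10,481.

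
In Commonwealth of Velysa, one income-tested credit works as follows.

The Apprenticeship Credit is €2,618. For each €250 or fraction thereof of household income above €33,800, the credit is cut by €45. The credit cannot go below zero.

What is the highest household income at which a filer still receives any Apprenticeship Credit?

After 58 increments the reduction is 58 × €45 = €2,610, leaving €8; one more increment wipes it out. Increment 58 ends at excess 58 × €250 = €14,500, so the highest qualifying income is €33,800 + €14,500 = €48,300.

€48,300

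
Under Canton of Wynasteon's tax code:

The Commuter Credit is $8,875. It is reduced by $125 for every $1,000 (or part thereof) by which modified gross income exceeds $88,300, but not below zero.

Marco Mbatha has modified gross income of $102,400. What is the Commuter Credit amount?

$7,000

Commuter Credit: income exceeds $88,300 by $14,100, which is 15 full-or-partial $1,000 increments; reduction = 15 × $125 = $1,875, leaving $7,000.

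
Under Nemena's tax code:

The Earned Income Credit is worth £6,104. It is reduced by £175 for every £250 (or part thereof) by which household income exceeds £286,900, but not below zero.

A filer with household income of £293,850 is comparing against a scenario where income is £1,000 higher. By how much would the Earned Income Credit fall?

£700

At £293,850 — income exceeds £286,900 by £6,950, which is 28 full-or-partial £250 increments; reduction = 28 × £175 = £4,900, leaving £1,204.
At £294,850 — income exceeds £286,900 by £7,950, which is 32 full-or-partial £250 increments; reduction = 32 × £175 = £5,600, leaving £504.
Lost: £1,204 − £504 = £700.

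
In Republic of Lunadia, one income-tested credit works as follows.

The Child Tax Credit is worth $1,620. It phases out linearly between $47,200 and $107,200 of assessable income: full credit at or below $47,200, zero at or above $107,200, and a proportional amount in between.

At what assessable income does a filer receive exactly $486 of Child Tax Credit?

$486 is 486/1,620 of the full $1,620, so 1,134/1,620 of the $60,000 range has been used: income = $47,200 + $60,000 × 1,134/1,620 = $89,200.

$89,200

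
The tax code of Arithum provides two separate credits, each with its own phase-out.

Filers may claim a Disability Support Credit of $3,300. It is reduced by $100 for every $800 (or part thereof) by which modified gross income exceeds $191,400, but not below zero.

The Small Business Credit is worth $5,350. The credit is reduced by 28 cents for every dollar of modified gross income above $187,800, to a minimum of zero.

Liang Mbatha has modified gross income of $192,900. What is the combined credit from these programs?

$7,022

Disability Support Credit: income exceeds $191,400 by $1,500, which is 2 full-or-partial $800 increments; reduction = 2 × $100 = $200, leaving $3,100.
Small Business Credit: 28% of the $5,100 excess over $187,800 is $1,428; credit = $5,350 − $1,428 = $3,922.
Total: $3,100 + $3,922 = $7,022.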